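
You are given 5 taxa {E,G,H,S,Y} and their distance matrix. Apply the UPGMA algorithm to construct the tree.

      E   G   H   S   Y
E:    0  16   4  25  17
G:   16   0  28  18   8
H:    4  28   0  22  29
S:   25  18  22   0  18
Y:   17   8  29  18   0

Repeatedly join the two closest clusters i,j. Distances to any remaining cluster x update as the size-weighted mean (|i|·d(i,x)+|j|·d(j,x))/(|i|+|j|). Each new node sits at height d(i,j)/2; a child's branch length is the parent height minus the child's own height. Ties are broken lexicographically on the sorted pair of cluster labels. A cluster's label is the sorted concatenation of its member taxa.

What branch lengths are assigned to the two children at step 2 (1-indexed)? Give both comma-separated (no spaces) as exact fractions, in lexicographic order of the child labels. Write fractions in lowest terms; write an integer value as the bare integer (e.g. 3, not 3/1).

4,4

1. join E+H (d=4) ⇒ EH; edges |E|=2, |H|=2
  updated: d(EH,G)=22, d(EH,S)=47/2, d(EH,Y)=23
2. join G+Y (d=8) ⇒ GY; edges |G|=4, |Y|=4
  updated: d(EH,GY)=45/2, d(GY,S)=18
3. join GY+S (d=18) ⇒ GSY; edges |GY|=5, |S|=9
  updated: d(EH,GSY)=137/6
4. join EH+GSY (d=137/6) ⇒ EGHSY; edges |EH|=113/12, |GSY|=29/12
final tree: ((E:2,H:2):113/12,((G:4,Y:4):5,S:9):29/12)
total length: 227/6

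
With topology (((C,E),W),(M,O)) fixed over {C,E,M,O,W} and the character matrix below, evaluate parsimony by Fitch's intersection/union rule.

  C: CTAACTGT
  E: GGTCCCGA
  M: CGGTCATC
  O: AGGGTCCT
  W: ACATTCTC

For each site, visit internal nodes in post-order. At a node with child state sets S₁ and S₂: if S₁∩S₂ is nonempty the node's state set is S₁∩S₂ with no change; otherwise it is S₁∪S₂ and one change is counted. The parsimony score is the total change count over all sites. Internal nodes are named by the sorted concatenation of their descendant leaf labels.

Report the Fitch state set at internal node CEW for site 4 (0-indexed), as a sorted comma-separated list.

C,T

site 0, node CE: C={C} ∪ E={G} → {C,G} (+1)
site 0, node CEW: CE={C,G} ∪ W={A} → {A,C,G} (+1)
site 0, node MO: M={C} ∪ O={A} → {A,C} (+1)
site 0, node CEMOW: CEW={A,C,G} ∩ MO={A,C} → {A,C} (+0)
site 1, node CE: C={T} ∪ E={G} → {G,T} (+1)
site 1, node CEW: CE={G,T} ∪ W={C} → {C,G,T} (+1)
site 1, node MO: M={G} ∩ O={G} → {G} (+0)
site 1, node CEMOW: CEW={C,G,T} ∩ MO={G} → {G} (+0)
site 2, node CE: C={A} ∪ E={T} → {A,T} (+1)
site 2, node CEW: CE={A,T} ∩ W={A} → {A} (+0)
site 2, node MO: M={G} ∩ O={G} → {G} (+0)
site 2, node CEMOW: CEW={A} ∪ MO={G} → {A,G} (+1)
site 3, node CE: C={A} ∪ E={C} → {A,C} (+1)
site 3, node CEW: CE={A,C} ∪ W={T} → {A,C,T} (+1)
site 3, node MO: M={T} ∪ O={G} → {G,T} (+1)
site 3, node CEMOW: CEW={A,C,T} ∩ MO={G,T} → {T} (+0)
site 4, node CE: C={C} ∩ E={C} → {C} (+0)
site 4, node CEW: CE={C} ∪ W={T} → {C,T} (+1)
site 4, node MO: M={C} ∪ O={T} → {C,T} (+1)
site 4, node CEMOW: CEW={C,T} ∩ MO={C,T} → {C,T} (+0)
site 5, node CE: C={T} ∪ E={C} → {C,T} (+1)
site 5, node CEW: CE={C,T} ∩ W={C} → {C} (+0)
site 5, node MO: M={A} ∪ O={C} → {A,C} (+1)
site 5, node CEMOW: CEW={C} ∩ MO={A,C} → {C} (+0)
site 6, node CE: C={G} ∩ E={G} → {G} (+0)
site 6, node CEW: CE={G} ∪ W={T} → {G,T} (+1)
site 6, node MO: M={T} ∪ O={C} → {C,T} (+1)
site 6, node CEMOW: CEW={G,T} ∩ MO={C,T} → {T} (+0)
site 7, node CE: C={T} ∪ E={A} → {A,T} (+1)
site 7, node CEW: CE={A,T} ∪ W={C} → {A,C,T} (+1)
site 7, node MO: M={C} ∪ O={T} → {C,T} (+1)
site 7, node CEMOW: CEW={A,C,T} ∩ MO={C,T} → {C,T} (+0)
per-site changes: [3, 2, 2, 3, 2, 2, 2, 3]; total = 19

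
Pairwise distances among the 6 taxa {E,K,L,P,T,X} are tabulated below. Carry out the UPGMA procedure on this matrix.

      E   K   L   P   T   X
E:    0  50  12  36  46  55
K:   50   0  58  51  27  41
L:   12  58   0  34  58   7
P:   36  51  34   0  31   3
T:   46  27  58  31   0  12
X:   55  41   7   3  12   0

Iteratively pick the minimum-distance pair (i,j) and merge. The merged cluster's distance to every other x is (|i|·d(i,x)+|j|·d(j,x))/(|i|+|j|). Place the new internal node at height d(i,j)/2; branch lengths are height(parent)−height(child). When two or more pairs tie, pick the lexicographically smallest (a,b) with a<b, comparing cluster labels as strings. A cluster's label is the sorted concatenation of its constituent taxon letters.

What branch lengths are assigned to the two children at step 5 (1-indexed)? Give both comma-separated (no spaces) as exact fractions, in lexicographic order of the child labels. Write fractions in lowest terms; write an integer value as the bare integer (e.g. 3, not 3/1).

1. join P+X (d=3) ⇒ PX; edges |P|=3/2, |X|=3/2
  updated: d(E,PX)=91/2, d(K,PX)=46, d(L,PX)=41/2, d(PX,T)=43/2
2. join E+L (d=12) ⇒ EL; edges |E|=6, |L|=6
  updated: d(EL,K)=54, d(EL,PX)=33, d(EL,T)=52
3. join PX+T (d=43/2) ⇒ PTX; edges |PX|=37/4, |T|=43/4
  updated: d(EL,PTX)=118/3, d(K,PTX)=119/3
4. join EL+PTX (d=118/3) ⇒ ELPTX; edges |EL|=41/3, |PTX|=107/12
  updated: d(ELPTX,K)=227/5
5. join ELPTX+K (d=227/5) ⇒ EKLPTX; edges |ELPTX|=91/30, |K|=227/10
final tree: (((E:6,L:6):41/3,((P:3/2,X:3/2):37/4,T:43/4):107/12):91/30,K:227/10)
total length: 4999/60

91/30,227/10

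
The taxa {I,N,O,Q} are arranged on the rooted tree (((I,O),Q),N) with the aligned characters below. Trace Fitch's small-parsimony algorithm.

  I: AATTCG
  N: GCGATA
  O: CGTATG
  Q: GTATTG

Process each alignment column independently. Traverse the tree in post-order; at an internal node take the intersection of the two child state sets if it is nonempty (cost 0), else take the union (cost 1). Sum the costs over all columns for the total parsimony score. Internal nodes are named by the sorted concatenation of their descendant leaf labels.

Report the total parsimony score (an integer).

11

site 0, node IO: I={A} ∪ O={C} → {A,C} (+1)
site 0, node IOQ: IO={A,C} ∪ Q={G} → {A,C,G} (+1)
site 0, node INOQ: IOQ={A,C,G} ∩ N={G} → {G} (+0)
site 1, node IO: I={A} ∪ O={G} → {A,G} (+1)
site 1, node IOQ: IO={A,G} ∪ Q={T} → {A,G,T} (+1)
site 1, node INOQ: IOQ={A,G,T} ∪ N={C} → {A,C,G,T} (+1)
site 2, node IO: I={T} ∩ O={T} → {T} (+0)
site 2, node IOQ: IO={T} ∪ Q={A} → {A,T} (+1)
site 2, node INOQ: IOQ={A,T} ∪ N={G} → {A,G,T} (+1)
site 3, node IO: I={T} ∪ O={A} → {A,T} (+1)
site 3, node IOQ: IO={A,T} ∩ Q={T} → {T} (+0)
site 3, node INOQ: IOQ={T} ∪ N={A} → {A,T} (+1)
site 4, node IO: I={C} ∪ O={T} → {C,T} (+1)
site 4, node IOQ: IO={C,T} ∩ Q={T} → {T} (+0)
site 4, node INOQ: IOQ={T} ∩ N={T} → {T} (+0)
site 5, node IO: I={G} ∩ O={G} → {G} (+0)
site 5, node IOQ: IO={G} ∩ Q={G} → {G} (+0)
site 5, node INOQ: IOQ={G} ∪ N={A} → {A,G} (+1)
per-site changes: [2, 3, 2, 2, 1, 1]; total = 11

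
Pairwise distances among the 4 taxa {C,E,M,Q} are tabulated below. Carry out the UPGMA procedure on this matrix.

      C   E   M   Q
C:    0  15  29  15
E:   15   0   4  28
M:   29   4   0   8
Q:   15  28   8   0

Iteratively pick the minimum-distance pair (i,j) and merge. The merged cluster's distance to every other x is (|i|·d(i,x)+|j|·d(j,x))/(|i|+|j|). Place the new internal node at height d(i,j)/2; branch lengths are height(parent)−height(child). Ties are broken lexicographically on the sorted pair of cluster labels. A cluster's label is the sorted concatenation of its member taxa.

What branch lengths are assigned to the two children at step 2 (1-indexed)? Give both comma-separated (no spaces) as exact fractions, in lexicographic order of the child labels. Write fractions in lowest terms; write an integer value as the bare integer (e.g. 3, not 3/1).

step 1: merge (E,M) at d=4; branch lengths E→2, M→2; new cluster EM
  updated: d(C,EM)=22, d(EM,Q)=18
step 2: merge (C,Q) at d=15; branch lengths C→15/2, Q→15/2; new cluster CQ
  updated: d(CQ,EM)=20
step 3: merge (CQ,EM) at d=20; branch lengths CQ→5/2, EM→8; new cluster CEMQ
final tree: ((C:15/2,Q:15/2):5/2,(E:2,M:2):8)
total length: 59/2

15/2,15/2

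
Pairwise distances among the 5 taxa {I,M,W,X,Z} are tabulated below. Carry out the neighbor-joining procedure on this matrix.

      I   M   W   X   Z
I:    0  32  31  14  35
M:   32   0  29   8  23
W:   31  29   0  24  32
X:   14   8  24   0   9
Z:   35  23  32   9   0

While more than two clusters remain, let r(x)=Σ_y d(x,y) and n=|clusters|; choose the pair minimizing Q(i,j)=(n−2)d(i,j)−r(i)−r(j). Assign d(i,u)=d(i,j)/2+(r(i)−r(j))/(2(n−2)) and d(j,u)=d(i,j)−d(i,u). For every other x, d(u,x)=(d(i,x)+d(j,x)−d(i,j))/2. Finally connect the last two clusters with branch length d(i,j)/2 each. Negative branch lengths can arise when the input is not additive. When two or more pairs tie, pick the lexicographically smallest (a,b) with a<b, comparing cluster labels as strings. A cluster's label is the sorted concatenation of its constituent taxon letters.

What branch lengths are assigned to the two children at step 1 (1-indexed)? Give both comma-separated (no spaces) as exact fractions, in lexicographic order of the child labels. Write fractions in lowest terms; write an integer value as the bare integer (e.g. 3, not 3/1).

89/6,97/6

1. join I+W (d=31, Q=-135) ⇒ IW; edges |I|=89/6, |W|=97/6
  updated: d(IW,M)=15, d(IW,X)=7/2, d(IW,Z)=18
2. join IW+M (d=15, Q=-105/2) ⇒ IMW; edges |IW|=41/8, |M|=79/8
  updated: d(IMW,X)=-7/4, d(IMW,Z)=13
3. join IMW+X (d=-7/4, Q=-81/4) ⇒ IMWX; edges |IMW|=9/8, |X|=-23/8
  updated: d(IMWX,Z)=95/8
4. join IMWX+Z (d=95/8) ⇒ IMWXZ; edges |IMWX|=95/16, |Z|=95/16
final tree: ((((I:89/6,W:97/6):41/8,M:79/8):9/8,X:-23/8):95/16,Z:95/16)
total length: 449/8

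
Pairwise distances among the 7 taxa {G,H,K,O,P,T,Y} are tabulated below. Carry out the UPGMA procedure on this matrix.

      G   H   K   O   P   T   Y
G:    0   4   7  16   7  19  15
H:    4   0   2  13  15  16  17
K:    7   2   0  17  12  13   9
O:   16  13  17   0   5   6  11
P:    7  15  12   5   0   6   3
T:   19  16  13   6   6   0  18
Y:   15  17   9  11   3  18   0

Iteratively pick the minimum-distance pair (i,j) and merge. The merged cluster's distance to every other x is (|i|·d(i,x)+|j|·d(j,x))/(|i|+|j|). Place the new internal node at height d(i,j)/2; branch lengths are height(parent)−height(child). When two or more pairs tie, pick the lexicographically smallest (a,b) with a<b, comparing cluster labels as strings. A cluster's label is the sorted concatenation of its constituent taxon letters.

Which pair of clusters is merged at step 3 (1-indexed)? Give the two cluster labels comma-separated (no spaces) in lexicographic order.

step 1: merge (H,K) at d=2; branch lengths H→1, K→1; new cluster HK
  updated: d(G,HK)=11/2, d(HK,O)=15, d(HK,P)=27/2, d(HK,T)=29/2, d(HK,Y)=13
step 2: merge (P,Y) at d=3; branch lengths P→3/2, Y→3/2; new cluster PY
  updated: d(G,PY)=11, d(HK,PY)=53/4, d(O,PY)=8, d(PY,T)=12
step 3: merge (G,HK) at d=11/2; branch lengths G→11/4, HK→7/4; new cluster GHK
  updated: d(GHK,O)=46/3, d(GHK,PY)=25/2, d(GHK,T)=16
step 4: merge (O,T) at d=6; branch lengths O→3, T→3; new cluster OT
  updated: d(GHK,OT)=47/3, d(OT,PY)=10
step 5: merge (OT,PY) at d=10; branch lengths OT→2, PY→7/2; new cluster OPTY
  updated: d(GHK,OPTY)=169/12
step 6: merge (GHK,OPTY) at d=169/12; branch lengths GHK→103/24, OPTY→49/24; new cluster GHKOPTY
final tree: ((G:11/4,(H:1,K:1):7/4):103/24,((O:3,T:3):2,(P:3/2,Y:3/2):7/2):49/24)
total length: 82/3

G,HK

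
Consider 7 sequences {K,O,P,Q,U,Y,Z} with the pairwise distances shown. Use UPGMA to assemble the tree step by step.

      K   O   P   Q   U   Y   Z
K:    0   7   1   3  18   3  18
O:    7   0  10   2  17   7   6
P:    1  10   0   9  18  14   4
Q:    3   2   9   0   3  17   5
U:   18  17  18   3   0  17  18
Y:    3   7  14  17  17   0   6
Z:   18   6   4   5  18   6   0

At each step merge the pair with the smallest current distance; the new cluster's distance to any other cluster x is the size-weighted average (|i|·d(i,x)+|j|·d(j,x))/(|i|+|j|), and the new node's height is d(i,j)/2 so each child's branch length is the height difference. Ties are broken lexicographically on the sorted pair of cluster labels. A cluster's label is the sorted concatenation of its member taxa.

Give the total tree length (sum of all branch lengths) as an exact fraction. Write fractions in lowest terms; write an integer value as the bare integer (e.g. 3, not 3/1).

1. join K+P (d=1) ⇒ KP; edges |K|=1/2, |P|=1/2
  updated: d(KP,O)=17/2, d(KP,Q)=6, d(KP,U)=18, d(KP,Y)=17/2, d(KP,Z)=11
2. join O+Q (d=2) ⇒ OQ; edges |O|=1, |Q|=1
  updated: d(KP,OQ)=29/4, d(OQ,U)=10, d(OQ,Y)=12, d(OQ,Z)=11/2
3. join OQ+Z (d=11/2) ⇒ OQZ; edges |OQ|=7/4, |Z|=11/4
  updated: d(KP,OQZ)=17/2, d(OQZ,U)=38/3, d(OQZ,Y)=10
4. join KP+OQZ (d=17/2) ⇒ KOPQZ; edges |KP|=15/4, |OQZ|=3/2
  updated: d(KOPQZ,U)=74/5, d(KOPQZ,Y)=47/5
5. join KOPQZ+Y (d=47/5) ⇒ KOPQYZ; edges |KOPQZ|=9/20, |Y|=47/10
  updated: d(KOPQYZ,U)=91/6
6. join KOPQYZ+U (d=91/6) ⇒ KOPQUYZ; edges |KOPQYZ|=173/60, |U|=91/12
final tree: ((((K:1/2,P:1/2):15/4,((O:1,Q:1):7/4,Z:11/4):3/2):9/20,Y:47/10):173/60,U:91/12)
total length: 851/30

851/30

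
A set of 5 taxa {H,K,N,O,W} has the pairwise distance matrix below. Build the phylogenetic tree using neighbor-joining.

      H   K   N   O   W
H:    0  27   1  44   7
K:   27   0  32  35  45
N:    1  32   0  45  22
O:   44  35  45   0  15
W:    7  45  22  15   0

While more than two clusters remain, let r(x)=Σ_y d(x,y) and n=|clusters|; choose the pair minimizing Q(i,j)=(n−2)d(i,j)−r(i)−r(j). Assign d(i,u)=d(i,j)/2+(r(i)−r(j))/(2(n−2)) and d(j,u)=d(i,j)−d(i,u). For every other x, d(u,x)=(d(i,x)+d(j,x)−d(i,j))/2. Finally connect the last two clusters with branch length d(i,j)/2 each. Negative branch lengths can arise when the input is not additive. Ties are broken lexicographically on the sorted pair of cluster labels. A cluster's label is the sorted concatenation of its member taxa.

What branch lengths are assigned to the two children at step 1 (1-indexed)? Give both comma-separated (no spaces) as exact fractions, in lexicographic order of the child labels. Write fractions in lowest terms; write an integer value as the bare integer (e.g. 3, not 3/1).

95/6,-5/6

iteration 1: select O,W (d=15, Q=-183); attach at lengths (95/6, -5/6); label the merged cluster OW
  updated: d(H,OW)=18, d(K,OW)=65/2, d(N,OW)=26
iteration 2: select H,N (d=1, Q=-103); attach at lengths (-11/4, 15/4); label the merged cluster HN
  updated: d(HN,K)=29, d(HN,OW)=43/2
iteration 3: select HN,K (d=29, Q=-83); attach at lengths (9, 20); label the merged cluster HKN
  updated: d(HKN,OW)=25/2
iteration 4: select HKN,OW (d=25/2); attach at lengths (25/4, 25/4); label the merged cluster HKNOW
final tree: (((H:-11/4,N:15/4):9,K:20):25/4,(O:95/6,W:-5/6):25/4)
total length: 115/2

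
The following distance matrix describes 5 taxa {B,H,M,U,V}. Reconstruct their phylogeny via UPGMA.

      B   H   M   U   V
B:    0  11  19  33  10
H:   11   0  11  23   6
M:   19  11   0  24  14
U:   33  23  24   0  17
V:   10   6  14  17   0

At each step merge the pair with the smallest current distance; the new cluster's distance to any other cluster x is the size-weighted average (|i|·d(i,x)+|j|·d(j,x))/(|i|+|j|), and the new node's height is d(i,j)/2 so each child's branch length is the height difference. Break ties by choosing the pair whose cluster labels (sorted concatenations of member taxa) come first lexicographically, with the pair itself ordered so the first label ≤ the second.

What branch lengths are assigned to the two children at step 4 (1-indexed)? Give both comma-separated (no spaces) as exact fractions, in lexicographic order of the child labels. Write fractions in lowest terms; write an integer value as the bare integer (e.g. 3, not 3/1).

115/24,97/8

step 1: merge (H,V) at d=6; branch lengths H→3, V→3; new cluster HV
  updated: d(B,HV)=21/2, d(HV,M)=25/2, d(HV,U)=20
step 2: merge (B,HV) at d=21/2; branch lengths B→21/4, HV→9/4; new cluster BHV
  updated: d(BHV,M)=44/3, d(BHV,U)=73/3
step 3: merge (BHV,M) at d=44/3; branch lengths BHV→25/12, M→22/3; new cluster BHMV
  updated: d(BHMV,U)=97/4
step 4: merge (BHMV,U) at d=97/4; branch lengths BHMV→115/24, U→97/8; new cluster BHMUV
final tree: (((B:21/4,(H:3,V:3):9/4):25/12,M:22/3):115/24,U:97/8)
total length: 239/6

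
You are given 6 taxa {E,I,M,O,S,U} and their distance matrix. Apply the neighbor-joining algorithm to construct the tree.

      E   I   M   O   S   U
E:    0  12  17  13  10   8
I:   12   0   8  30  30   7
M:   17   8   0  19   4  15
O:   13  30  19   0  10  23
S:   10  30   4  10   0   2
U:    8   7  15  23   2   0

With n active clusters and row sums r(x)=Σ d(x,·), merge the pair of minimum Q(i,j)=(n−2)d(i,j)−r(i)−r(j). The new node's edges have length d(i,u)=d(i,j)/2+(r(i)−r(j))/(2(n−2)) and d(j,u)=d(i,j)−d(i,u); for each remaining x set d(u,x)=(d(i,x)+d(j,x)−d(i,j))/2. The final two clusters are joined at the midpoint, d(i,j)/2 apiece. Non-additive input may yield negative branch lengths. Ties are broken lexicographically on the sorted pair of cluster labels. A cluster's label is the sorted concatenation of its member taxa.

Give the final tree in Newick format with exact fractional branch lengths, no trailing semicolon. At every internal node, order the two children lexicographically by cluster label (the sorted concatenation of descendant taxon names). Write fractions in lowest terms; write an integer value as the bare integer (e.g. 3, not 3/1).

(((E:49/16,(O:41/4,S:-1/4):55/16):43/16,(I:7,M:1):83/16):29/32,U:29/32)

1. join I+M (d=8, Q=-118) ⇒ IM; edges |I|=7, |M|=1
  updated: d(E,IM)=21/2, d(IM,O)=41/2, d(IM,S)=13, d(IM,U)=7
2. join O+S (d=10, Q=-143/2) ⇒ OS; edges |O|=41/4, |S|=-1/4
  updated: d(E,OS)=13/2, d(IM,OS)=47/4, d(OS,U)=15/2
3. join E+OS (d=13/2, Q=-151/4) ⇒ EOS; edges |E|=49/16, |OS|=55/16
  updated: d(EOS,IM)=63/8, d(EOS,U)=9/2
4. join EOS+IM (d=63/8, Q=-155/8) ⇒ EIMOS; edges |EOS|=43/16, |IM|=83/16
  updated: d(EIMOS,U)=29/16
5. join EIMOS+U (d=29/16) ⇒ EIMOSU; edges |EIMOS|=29/32, |U|=29/32
final tree: (((E:49/16,(O:41/4,S:-1/4):55/16):43/16,(I:7,M:1):83/16):29/32,U:29/32)
total length: 547/16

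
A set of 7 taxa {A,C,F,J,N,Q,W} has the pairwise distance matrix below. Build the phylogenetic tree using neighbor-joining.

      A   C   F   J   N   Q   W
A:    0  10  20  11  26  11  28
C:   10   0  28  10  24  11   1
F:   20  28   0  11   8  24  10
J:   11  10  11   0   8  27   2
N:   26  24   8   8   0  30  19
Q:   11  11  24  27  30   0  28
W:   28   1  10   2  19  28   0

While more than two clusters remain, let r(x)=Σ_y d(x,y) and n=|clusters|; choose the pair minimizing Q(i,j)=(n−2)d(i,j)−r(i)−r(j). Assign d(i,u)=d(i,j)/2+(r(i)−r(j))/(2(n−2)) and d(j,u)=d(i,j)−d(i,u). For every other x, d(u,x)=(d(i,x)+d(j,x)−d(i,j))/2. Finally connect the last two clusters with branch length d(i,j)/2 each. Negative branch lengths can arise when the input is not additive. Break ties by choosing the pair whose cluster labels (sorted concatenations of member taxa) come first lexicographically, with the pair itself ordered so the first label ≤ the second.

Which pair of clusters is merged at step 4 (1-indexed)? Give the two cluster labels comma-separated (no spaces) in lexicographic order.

ACQ,W

1. join A+Q (d=11, Q=-182) ⇒ AQ; edges |A|=3, |Q|=8
  updated: d(AQ,C)=5, d(AQ,F)=33/2, d(AQ,J)=27/2, d(AQ,N)=45/2, d(AQ,W)=45/2
2. join AQ+C (d=5, Q=-128) ⇒ ACQ; edges |AQ|=4, |C|=1
  updated: d(ACQ,F)=79/4, d(ACQ,J)=37/4, d(ACQ,N)=83/4, d(ACQ,W)=37/4
3. join F+N (d=8, Q=-161/2) ⇒ FN; edges |F|=17/6, |N|=31/6
  updated: d(ACQ,FN)=65/4, d(FN,J)=11/2, d(FN,W)=21/2
4. join ACQ+W (d=37/4, Q=-38) ⇒ ACQW; edges |ACQ|=63/8, |W|=11/8
  updated: d(ACQW,FN)=35/4, d(ACQW,J)=1
5. join ACQW+FN (d=35/4, Q=-61/4) ⇒ ACFNQW; edges |ACQW|=17/8, |FN|=53/8
  updated: d(ACFNQW,J)=-9/8
6. join ACFNQW+J (d=-9/8) ⇒ ACFJNQW; edges |ACFNQW|=-9/16, |J|=-9/16
final tree: (((((A:3,Q:8):4,C:1):63/8,W:11/8):17/8,(F:17/6,N:31/6):53/8):-9/16,J:-9/16)
total length: 327/8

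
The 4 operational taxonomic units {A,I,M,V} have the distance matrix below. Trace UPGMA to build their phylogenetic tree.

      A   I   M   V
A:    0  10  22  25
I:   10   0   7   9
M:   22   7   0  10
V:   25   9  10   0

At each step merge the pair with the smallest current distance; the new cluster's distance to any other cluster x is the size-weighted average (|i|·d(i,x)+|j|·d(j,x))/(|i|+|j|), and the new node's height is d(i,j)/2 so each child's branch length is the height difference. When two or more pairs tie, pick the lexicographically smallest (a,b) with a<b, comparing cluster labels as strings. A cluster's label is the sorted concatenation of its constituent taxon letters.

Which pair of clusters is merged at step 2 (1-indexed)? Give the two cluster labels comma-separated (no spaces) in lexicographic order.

iteration 1: select I,M (d=7); attach at lengths (7/2, 7/2); label the merged cluster IM
  updated: d(A,IM)=16, d(IM,V)=19/2
iteration 2: select IM,V (d=19/2); attach at lengths (5/4, 19/4); label the merged cluster IMV
  updated: d(A,IMV)=19
iteration 3: select A,IMV (d=19); attach at lengths (19/2, 19/4); label the merged cluster AIMV
final tree: (A:19/2,((I:7/2,M:7/2):5/4,V:19/4):19/4)
total length: 109/4

IM,V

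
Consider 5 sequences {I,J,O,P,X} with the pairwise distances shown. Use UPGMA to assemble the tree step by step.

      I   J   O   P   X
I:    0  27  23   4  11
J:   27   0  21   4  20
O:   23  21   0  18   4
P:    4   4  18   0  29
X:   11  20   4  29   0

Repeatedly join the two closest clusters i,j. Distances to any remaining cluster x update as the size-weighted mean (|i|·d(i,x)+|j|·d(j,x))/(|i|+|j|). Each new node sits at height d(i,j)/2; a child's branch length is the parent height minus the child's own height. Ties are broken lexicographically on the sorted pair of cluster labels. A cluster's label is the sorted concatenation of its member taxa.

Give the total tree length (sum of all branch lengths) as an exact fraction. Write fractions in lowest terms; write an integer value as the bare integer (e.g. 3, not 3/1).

step 1: merge (I,P) at d=4; branch lengths I→2, P→2; new cluster IP
  updated: d(IP,J)=31/2, d(IP,O)=41/2, d(IP,X)=20
step 2: merge (O,X) at d=4; branch lengths O→2, X→2; new cluster OX
  updated: d(IP,OX)=81/4, d(J,OX)=41/2
step 3: merge (IP,J) at d=31/2; branch lengths IP→23/4, J→31/4; new cluster IJP
  updated: d(IJP,OX)=61/3
step 4: merge (IJP,OX) at d=61/3; branch lengths IJP→29/12, OX→49/6; new cluster IJOPX
final tree: (((I:2,P:2):23/4,J:31/4):29/12,(O:2,X:2):49/6)
total length: 385/12

385/12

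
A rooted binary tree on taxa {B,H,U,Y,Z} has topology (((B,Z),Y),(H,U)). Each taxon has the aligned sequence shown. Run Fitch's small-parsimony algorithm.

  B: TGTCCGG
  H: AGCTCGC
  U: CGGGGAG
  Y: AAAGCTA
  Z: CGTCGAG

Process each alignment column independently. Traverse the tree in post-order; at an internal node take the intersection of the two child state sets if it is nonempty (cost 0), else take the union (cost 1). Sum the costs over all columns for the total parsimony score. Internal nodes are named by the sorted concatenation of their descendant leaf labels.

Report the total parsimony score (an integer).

16

BZ@0: {T} ∪ {C} = {C,T} (union, +1)
BYZ@0: {C,T} ∪ {A} = {A,C,T} (union, +1)
HU@0: {A} ∪ {C} = {A,C} (union, +1)
BHUYZ@0: {A,C,T} ∩ {A,C} = {A,C} (intersection, +0)
BZ@1: {G} ∩ {G} = {G} (intersection, +0)
BYZ@1: {G} ∪ {A} = {A,G} (union, +1)
HU@1: {G} ∩ {G} = {G} (intersection, +0)
BHUYZ@1: {A,G} ∩ {G} = {G} (intersection, +0)
BZ@2: {T} ∩ {T} = {T} (intersection, +0)
BYZ@2: {T} ∪ {A} = {A,T} (union, +1)
HU@2: {C} ∪ {G} = {C,G} (union, +1)
BHUYZ@2: {A,T} ∪ {C,G} = {A,C,G,T} (union, +1)
BZ@3: {C} ∩ {C} = {C} (intersection, +0)
BYZ@3: {C} ∪ {G} = {C,G} (union, +1)
HU@3: {T} ∪ {G} = {G,T} (union, +1)
BHUYZ@3: {C,G} ∩ {G,T} = {G} (intersection, +0)
BZ@4: {C} ∪ {G} = {C,G} (union, +1)
BYZ@4: {C,G} ∩ {C} = {C} (intersection, +0)
HU@4: {C} ∪ {G} = {C,G} (union, +1)
BHUYZ@4: {C} ∩ {C,G} = {C} (intersection, +0)
BZ@5: {G} ∪ {A} = {A,G} (union, +1)
BYZ@5: {A,G} ∪ {T} = {A,G,T} (union, +1)
HU@5: {G} ∪ {A} = {A,G} (union, +1)
BHUYZ@5: {A,G,T} ∩ {A,G} = {A,G} (intersection, +0)
BZ@6: {G} ∩ {G} = {G} (intersection, +0)
BYZ@6: {G} ∪ {A} = {A,G} (union, +1)
HU@6: {C} ∪ {G} = {C,G} (union, +1)
BHUYZ@6: {A,G} ∩ {C,G} = {G} (intersection, +0)
per-site changes: [3, 1, 3, 2, 2, 3, 2]; total = 16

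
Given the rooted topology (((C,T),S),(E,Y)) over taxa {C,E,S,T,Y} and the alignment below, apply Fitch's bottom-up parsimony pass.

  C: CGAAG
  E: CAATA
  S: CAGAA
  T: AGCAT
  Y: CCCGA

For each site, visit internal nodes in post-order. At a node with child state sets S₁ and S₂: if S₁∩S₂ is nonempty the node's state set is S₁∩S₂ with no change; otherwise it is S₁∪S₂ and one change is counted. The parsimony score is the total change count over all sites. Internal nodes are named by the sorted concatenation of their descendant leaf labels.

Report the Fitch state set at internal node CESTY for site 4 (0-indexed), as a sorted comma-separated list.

A

[col 0] CT: children C:{C}, T:{A} ∪→ {A,C}; cost 1
[col 0] CST: children CT:{A,C}, S:{C} ∩→ {C}; cost 0
[col 0] EY: children E:{C}, Y:{C} ∩→ {C}; cost 0
[col 0] CESTY: children CST:{C}, EY:{C} ∩→ {C}; cost 0
[col 1] CT: children C:{G}, T:{G} ∩→ {G}; cost 0
[col 1] CST: children CT:{G}, S:{A} ∪→ {A,G}; cost 1
[col 1] EY: children E:{A}, Y:{C} ∪→ {A,C}; cost 1
[col 1] CESTY: children CST:{A,G}, EY:{A,C} ∩→ {A}; cost 0
[col 2] CT: children C:{A}, T:{C} ∪→ {A,C}; cost 1
[col 2] CST: children CT:{A,C}, S:{G} ∪→ {A,C,G}; cost 1
[col 2] EY: children E:{A}, Y:{C} ∪→ {A,C}; cost 1
[col 2] CESTY: children CST:{A,C,G}, EY:{A,C} ∩→ {A,C}; cost 0
[col 3] CT: children C:{A}, T:{A} ∩→ {A}; cost 0
[col 3] CST: children CT:{A}, S:{A} ∩→ {A}; cost 0
[col 3] EY: children E:{T}, Y:{G} ∪→ {G,T}; cost 1
[col 3] CESTY: children CST:{A}, EY:{G,T} ∪→ {A,G,T}; cost 1
[col 4] CT: children C:{G}, T:{T} ∪→ {G,T}; cost 1
[col 4] CST: children CT:{G,T}, S:{A} ∪→ {A,G,T}; cost 1
[col 4] EY: children E:{A}, Y:{A} ∩→ {A}; cost 0
[col 4] CESTY: children CST:{A,G,T}, EY:{A} ∩→ {A}; cost 0
per-site changes: [1, 2, 3, 2, 2]; total = 10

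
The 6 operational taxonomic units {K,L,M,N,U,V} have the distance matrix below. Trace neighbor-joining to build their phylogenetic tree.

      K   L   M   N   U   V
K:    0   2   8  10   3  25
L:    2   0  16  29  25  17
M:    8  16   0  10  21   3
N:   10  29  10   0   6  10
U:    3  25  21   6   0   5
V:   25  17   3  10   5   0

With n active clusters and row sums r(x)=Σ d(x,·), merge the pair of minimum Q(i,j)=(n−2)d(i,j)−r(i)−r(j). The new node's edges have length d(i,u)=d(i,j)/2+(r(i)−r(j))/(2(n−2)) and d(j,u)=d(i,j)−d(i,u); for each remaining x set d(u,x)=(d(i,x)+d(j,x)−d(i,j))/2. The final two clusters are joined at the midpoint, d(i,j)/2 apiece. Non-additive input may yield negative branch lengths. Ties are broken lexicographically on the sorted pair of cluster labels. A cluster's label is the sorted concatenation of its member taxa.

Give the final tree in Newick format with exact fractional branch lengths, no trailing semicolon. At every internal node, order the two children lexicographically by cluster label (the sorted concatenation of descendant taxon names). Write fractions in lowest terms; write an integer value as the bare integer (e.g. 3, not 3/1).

1. join K+L (d=2, Q=-129) ⇒ KL; edges |K|=-33/8, |L|=49/8
  updated: d(KL,M)=11, d(KL,N)=37/2, d(KL,U)=13, d(KL,V)=20
2. join KL+M (d=11, Q=-149/2) ⇒ KLM; edges |KL|=101/12, |M|=31/12
  updated: d(KLM,N)=35/4, d(KLM,U)=23/2, d(KLM,V)=6
3. join KLM+V (d=6, Q=-141/4) ⇒ KLMV; edges |KLM|=69/16, |V|=27/16
  updated: d(KLMV,N)=51/8, d(KLMV,U)=21/4
4. join KLMV+N (d=51/8, Q=-141/8) ⇒ KLMNV; edges |KLMV|=45/16, |N|=57/16
  updated: d(KLMNV,U)=39/16
5. join KLMNV+U (d=39/16) ⇒ KLMNUV; edges |KLMNV|=39/32, |U|=39/32
final tree: (((((K:-33/8,L:49/8):101/12,M:31/12):69/16,V:27/16):45/16,N:57/16):39/32,U:39/32)
total length: 445/16

(((((K:-33/8,L:49/8):101/12,M:31/12):69/16,V:27/16):45/16,N:57/16):39/32,U:39/32)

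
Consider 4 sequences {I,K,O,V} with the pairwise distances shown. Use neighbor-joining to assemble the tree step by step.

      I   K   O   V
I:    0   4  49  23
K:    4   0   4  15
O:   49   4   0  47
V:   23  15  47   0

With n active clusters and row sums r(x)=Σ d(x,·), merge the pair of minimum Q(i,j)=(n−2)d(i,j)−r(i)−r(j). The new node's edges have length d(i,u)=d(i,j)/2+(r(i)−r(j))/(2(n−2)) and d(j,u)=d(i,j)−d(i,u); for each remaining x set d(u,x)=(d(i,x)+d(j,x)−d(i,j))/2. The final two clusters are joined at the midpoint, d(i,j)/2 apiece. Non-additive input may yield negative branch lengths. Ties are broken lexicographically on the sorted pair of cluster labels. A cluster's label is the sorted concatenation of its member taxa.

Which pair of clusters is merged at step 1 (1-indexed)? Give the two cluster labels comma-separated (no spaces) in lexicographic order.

I,V

iteration 1: select I,V (d=23, Q=-115); attach at lengths (37/4, 55/4); label the merged cluster IV
  updated: d(IV,K)=-2, d(IV,O)=73/2
iteration 2: select IV,K (d=-2, Q=-77/2); attach at lengths (61/4, -69/4); label the merged cluster IKV
  updated: d(IKV,O)=85/4
iteration 3: select IKV,O (d=85/4); attach at lengths (85/8, 85/8); label the merged cluster IKOV
final tree: (((I:37/4,V:55/4):61/4,K:-69/4):85/8,O:85/8)
total length: 169/4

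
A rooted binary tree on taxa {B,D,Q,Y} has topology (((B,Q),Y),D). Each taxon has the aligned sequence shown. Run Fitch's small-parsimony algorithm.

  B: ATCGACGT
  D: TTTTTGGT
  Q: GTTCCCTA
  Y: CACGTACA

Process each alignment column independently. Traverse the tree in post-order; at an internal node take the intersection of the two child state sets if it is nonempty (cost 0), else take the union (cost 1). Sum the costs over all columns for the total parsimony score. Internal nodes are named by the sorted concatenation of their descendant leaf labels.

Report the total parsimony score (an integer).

16

[col 0] BQ: children B:{A}, Q:{G} ∪→ {A,G}; cost 1
[col 0] BQY: children BQ:{A,G}, Y:{C} ∪→ {A,C,G}; cost 1
[col 0] BDQY: children BQY:{A,C,G}, D:{T} ∪→ {A,C,G,T}; cost 1
[col 1] BQ: children B:{T}, Q:{T} ∩→ {T}; cost 0
[col 1] BQY: children BQ:{T}, Y:{A} ∪→ {A,T}; cost 1
[col 1] BDQY: children BQY:{A,T}, D:{T} ∩→ {T}; cost 0
[col 2] BQ: children B:{C}, Q:{T} ∪→ {C,T}; cost 1
[col 2] BQY: children BQ:{C,T}, Y:{C} ∩→ {C}; cost 0
[col 2] BDQY: children BQY:{C}, D:{T} ∪→ {C,T}; cost 1
[col 3] BQ: children B:{G}, Q:{C} ∪→ {C,G}; cost 1
[col 3] BQY: children BQ:{C,G}, Y:{G} ∩→ {G}; cost 0
[col 3] BDQY: children BQY:{G}, D:{T} ∪→ {G,T}; cost 1
[col 4] BQ: children B:{A}, Q:{C} ∪→ {A,C}; cost 1
[col 4] BQY: children BQ:{A,C}, Y:{T} ∪→ {A,C,T}; cost 1
[col 4] BDQY: children BQY:{A,C,T}, D:{T} ∩→ {T}; cost 0
[col 5] BQ: children B:{C}, Q:{C} ∩→ {C}; cost 0
[col 5] BQY: children BQ:{C}, Y:{A} ∪→ {A,C}; cost 1
[col 5] BDQY: children BQY:{A,C}, D:{G} ∪→ {A,C,G}; cost 1
[col 6] BQ: children B:{G}, Q:{T} ∪→ {G,T}; cost 1
[col 6] BQY: children BQ:{G,T}, Y:{C} ∪→ {C,G,T}; cost 1
[col 6] BDQY: children BQY:{C,G,T}, D:{G} ∩→ {G}; cost 0
[col 7] BQ: children B:{T}, Q:{A} ∪→ {A,T}; cost 1
[col 7] BQY: children BQ:{A,T}, Y:{A} ∩→ {A}; cost 0
[col 7] BDQY: children BQY:{A}, D:{T} ∪→ {A,T}; cost 1
per-site changes: [3, 1, 2, 2, 2, 2, 2, 2]; total = 16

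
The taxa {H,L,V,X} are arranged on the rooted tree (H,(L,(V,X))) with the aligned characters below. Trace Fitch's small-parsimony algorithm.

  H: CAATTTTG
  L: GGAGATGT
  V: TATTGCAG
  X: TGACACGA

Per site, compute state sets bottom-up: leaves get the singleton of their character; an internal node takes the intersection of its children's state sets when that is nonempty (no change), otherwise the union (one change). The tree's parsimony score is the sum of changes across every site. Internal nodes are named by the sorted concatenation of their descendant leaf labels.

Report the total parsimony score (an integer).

14

VX@0: {T} ∩ {T} = {T} (intersection, +0)
LVX@0: {G} ∪ {T} = {G,T} (union, +1)
HLVX@0: {C} ∪ {G,T} = {C,G,T} (union, +1)
VX@1: {A} ∪ {G} = {A,G} (union, +1)
LVX@1: {G} ∩ {A,G} = {G} (intersection, +0)
HLVX@1: {A} ∪ {G} = {A,G} (union, +1)
VX@2: {T} ∪ {A} = {A,T} (union, +1)
LVX@2: {A} ∩ {A,T} = {A} (intersection, +0)
HLVX@2: {A} ∩ {A} = {A} (intersection, +0)
VX@3: {T} ∪ {C} = {C,T} (union, +1)
LVX@3: {G} ∪ {C,T} = {C,G,T} (union, +1)
HLVX@3: {T} ∩ {C,G,T} = {T} (intersection, +0)
VX@4: {G} ∪ {A} = {A,G} (union, +1)
LVX@4: {A} ∩ {A,G} = {A} (intersection, +0)
HLVX@4: {T} ∪ {A} = {A,T} (union, +1)
VX@5: {C} ∩ {C} = {C} (intersection, +0)
LVX@5: {T} ∪ {C} = {C,T} (union, +1)
HLVX@5: {T} ∩ {C,T} = {T} (intersection, +0)
VX@6: {A} ∪ {G} = {A,G} (union, +1)
LVX@6: {G} ∩ {A,G} = {G} (intersection, +0)
HLVX@6: {T} ∪ {G} = {G,T} (union, +1)
VX@7: {G} ∪ {A} = {A,G} (union, +1)
LVX@7: {T} ∪ {A,G} = {A,G,T} (union, +1)
HLVX@7: {G} ∩ {A,G,T} = {G} (intersection, +0)
per-site changes: [2, 2, 1, 2, 2, 1, 2, 2]; total = 14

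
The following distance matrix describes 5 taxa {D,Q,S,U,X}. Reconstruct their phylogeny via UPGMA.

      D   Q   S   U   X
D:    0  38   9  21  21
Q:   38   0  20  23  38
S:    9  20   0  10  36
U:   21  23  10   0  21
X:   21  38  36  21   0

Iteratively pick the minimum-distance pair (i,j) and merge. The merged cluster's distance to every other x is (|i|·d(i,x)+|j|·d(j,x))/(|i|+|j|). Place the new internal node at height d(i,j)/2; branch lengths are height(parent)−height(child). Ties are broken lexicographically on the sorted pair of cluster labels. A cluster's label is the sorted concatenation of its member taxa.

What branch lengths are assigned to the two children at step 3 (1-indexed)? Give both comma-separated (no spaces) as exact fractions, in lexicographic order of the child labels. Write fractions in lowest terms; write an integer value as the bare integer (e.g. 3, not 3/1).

21/4,13

step 1: merge (D,S) at d=9; branch lengths D→9/2, S→9/2; new cluster DS
  updated: d(DS,Q)=29, d(DS,U)=31/2, d(DS,X)=57/2
step 2: merge (DS,U) at d=31/2; branch lengths DS→13/4, U→31/4; new cluster DSU
  updated: d(DSU,Q)=27, d(DSU,X)=26
step 3: merge (DSU,X) at d=26; branch lengths DSU→21/4, X→13; new cluster DSUX
  updated: d(DSUX,Q)=119/4
step 4: merge (DSUX,Q) at d=119/4; branch lengths DSUX→15/8, Q→119/8; new cluster DQSUX
final tree: ((((D:9/2,S:9/2):13/4,U:31/4):21/4,X:13):15/8,Q:119/8)
total length: 55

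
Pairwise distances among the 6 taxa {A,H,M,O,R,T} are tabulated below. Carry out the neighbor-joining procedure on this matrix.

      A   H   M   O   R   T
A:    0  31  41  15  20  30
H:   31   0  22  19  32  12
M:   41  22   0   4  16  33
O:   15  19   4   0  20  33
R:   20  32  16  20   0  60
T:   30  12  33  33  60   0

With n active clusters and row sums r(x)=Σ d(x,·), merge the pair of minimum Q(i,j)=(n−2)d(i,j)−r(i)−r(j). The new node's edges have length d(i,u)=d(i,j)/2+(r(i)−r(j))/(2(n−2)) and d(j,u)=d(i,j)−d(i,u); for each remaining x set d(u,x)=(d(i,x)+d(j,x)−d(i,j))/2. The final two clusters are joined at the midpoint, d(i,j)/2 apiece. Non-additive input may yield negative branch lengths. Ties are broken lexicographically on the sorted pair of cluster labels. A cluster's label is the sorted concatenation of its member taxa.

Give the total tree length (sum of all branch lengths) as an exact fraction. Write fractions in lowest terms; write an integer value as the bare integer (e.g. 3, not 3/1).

iteration 1: select H,T (d=12, Q=-236); attach at lengths (-1/2, 25/2); label the merged cluster HT
  updated: d(A,HT)=49/2, d(HT,M)=43/2, d(HT,O)=20, d(HT,R)=40
iteration 2: select A,R (d=20, Q=-273/2); attach at lengths (43/4, 37/4); label the merged cluster AR
  updated: d(AR,HT)=89/4, d(AR,M)=37/2, d(AR,O)=15/2
iteration 3: select AR,HT (d=89/4, Q=-135/2); attach at lengths (29/4, 15); label the merged cluster AHRT
  updated: d(AHRT,M)=71/8, d(AHRT,O)=21/8
iteration 4: select AHRT,M (d=71/8, Q=-31/2); attach at lengths (15/4, 41/8); label the merged cluster AHMRT
  updated: d(AHMRT,O)=-9/8
iteration 5: select AHMRT,O (d=-9/8); attach at lengths (-9/16, -9/16); label the merged cluster AHMORT
final tree: ((((A:43/4,R:37/4):29/4,(H:-1/2,T:25/2):15):15/4,M:41/8):-9/16,O:-9/16)
total length: 62

62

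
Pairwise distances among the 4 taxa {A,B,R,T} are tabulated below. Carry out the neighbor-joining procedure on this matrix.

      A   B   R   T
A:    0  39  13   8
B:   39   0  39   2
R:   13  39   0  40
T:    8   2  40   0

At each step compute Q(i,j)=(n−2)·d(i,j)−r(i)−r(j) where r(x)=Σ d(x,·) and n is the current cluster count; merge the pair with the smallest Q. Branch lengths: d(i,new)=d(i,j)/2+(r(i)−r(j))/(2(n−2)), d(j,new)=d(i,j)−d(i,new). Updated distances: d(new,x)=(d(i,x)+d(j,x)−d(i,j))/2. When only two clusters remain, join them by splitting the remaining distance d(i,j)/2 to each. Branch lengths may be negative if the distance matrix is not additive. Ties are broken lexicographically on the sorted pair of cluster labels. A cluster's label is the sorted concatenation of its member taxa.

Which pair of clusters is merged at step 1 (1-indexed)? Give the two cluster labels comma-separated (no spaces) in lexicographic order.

A,R

1. join A+R (d=13, Q=-126) ⇒ AR; edges |A|=-3/2, |R|=29/2
  updated: d(AR,B)=65/2, d(AR,T)=35/2
2. join AR+B (d=65/2, Q=-52) ⇒ ABR; edges |AR|=24, |B|=17/2
  updated: d(ABR,T)=-13/2
3. join ABR+T (d=-13/2) ⇒ ABRT; edges |ABR|=-13/4, |T|=-13/4
final tree: (((A:-3/2,R:29/2):24,B:17/2):-13/4,T:-13/4)
total length: 39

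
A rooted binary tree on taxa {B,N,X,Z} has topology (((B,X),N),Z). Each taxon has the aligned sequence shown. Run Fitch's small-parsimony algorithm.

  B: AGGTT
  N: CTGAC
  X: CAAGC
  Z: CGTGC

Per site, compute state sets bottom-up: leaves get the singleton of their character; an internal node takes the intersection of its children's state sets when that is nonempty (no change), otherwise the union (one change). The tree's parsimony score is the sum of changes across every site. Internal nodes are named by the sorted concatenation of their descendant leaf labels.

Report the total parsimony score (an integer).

site 0, node BX: B={A} ∪ X={C} → {A,C} (+1)
site 0, node BNX: BX={A,C} ∩ N={C} → {C} (+0)
site 0, node BNXZ: BNX={C} ∩ Z={C} → {C} (+0)
site 1, node BX: B={G} ∪ X={A} → {A,G} (+1)
site 1, node BNX: BX={A,G} ∪ N={T} → {A,G,T} (+1)
site 1, node BNXZ: BNX={A,G,T} ∩ Z={G} → {G} (+0)
site 2, node BX: B={G} ∪ X={A} → {A,G} (+1)
site 2, node BNX: BX={A,G} ∩ N={G} → {G} (+0)
site 2, node BNXZ: BNX={G} ∪ Z={T} → {G,T} (+1)
site 3, node BX: B={T} ∪ X={G} → {G,T} (+1)
site 3, node BNX: BX={G,T} ∪ N={A} → {A,G,T} (+1)
site 3, node BNXZ: BNX={A,G,T} ∩ Z={G} → {G} (+0)
site 4, node BX: B={T} ∪ X={C} → {C,T} (+1)
site 4, node BNX: BX={C,T} ∩ N={C} → {C} (+0)
site 4, node BNXZ: BNX={C} ∩ Z={C} → {C} (+0)
per-site changes: [1, 2, 2, 2, 1]; total = 8

8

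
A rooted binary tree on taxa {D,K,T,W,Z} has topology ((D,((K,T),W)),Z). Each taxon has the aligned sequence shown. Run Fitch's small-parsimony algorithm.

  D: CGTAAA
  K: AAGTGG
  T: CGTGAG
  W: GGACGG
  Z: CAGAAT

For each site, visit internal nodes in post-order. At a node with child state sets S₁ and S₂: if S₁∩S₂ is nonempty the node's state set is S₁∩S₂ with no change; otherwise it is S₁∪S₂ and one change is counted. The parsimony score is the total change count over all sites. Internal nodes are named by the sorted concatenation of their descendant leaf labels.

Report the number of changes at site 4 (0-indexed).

site 0, node KT: K={A} ∪ T={C} → {A,C} (+1)
site 0, node KTW: KT={A,C} ∪ W={G} → {A,C,G} (+1)
site 0, node DKTW: D={C} ∩ KTW={A,C,G} → {C} (+0)
site 0, node DKTWZ: DKTW={C} ∩ Z={C} → {C} (+0)
site 1, node KT: K={A} ∪ T={G} → {A,G} (+1)
site 1, node KTW: KT={A,G} ∩ W={G} → {G} (+0)
site 1, node DKTW: D={G} ∩ KTW={G} → {G} (+0)
site 1, node DKTWZ: DKTW={G} ∪ Z={A} → {A,G} (+1)
site 2, node KT: K={G} ∪ T={T} → {G,T} (+1)
site 2, node KTW: KT={G,T} ∪ W={A} → {A,G,T} (+1)
site 2, node DKTW: D={T} ∩ KTW={A,G,T} → {T} (+0)
site 2, node DKTWZ: DKTW={T} ∪ Z={G} → {G,T} (+1)
site 3, node KT: K={T} ∪ T={G} → {G,T} (+1)
site 3, node KTW: KT={G,T} ∪ W={C} → {C,G,T} (+1)
site 3, node DKTW: D={A} ∪ KTW={C,G,T} → {A,C,G,T} (+1)
site 3, node DKTWZ: DKTW={A,C,G,T} ∩ Z={A} → {A} (+0)
site 4, node KT: K={G} ∪ T={A} → {A,G} (+1)
site 4, node KTW: KT={A,G} ∩ W={G} → {G} (+0)
site 4, node DKTW: D={A} ∪ KTW={G} → {A,G} (+1)
site 4, node DKTWZ: DKTW={A,G} ∩ Z={A} → {A} (+0)
site 5, node KT: K={G} ∩ T={G} → {G} (+0)
site 5, node KTW: KT={G} ∩ W={G} → {G} (+0)
site 5, node DKTW: D={A} ∪ KTW={G} → {A,G} (+1)
site 5, node DKTWZ: DKTW={A,G} ∪ Z={T} → {A,G,T} (+1)
per-site changes: [2, 2, 3, 3, 2, 2]; total = 14

2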